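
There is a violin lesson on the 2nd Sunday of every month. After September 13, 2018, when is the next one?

September 2018 starts on a Saturday; its first Sunday is the 2nd, so the 2nd Sunday is the 9th — September 9, 2018.
That is not after September 13, 2018, so look at October 2018.
October 2018 starts on a Monday; its first Sunday is the 7th, so the 2nd Sunday is the 14th — October 14, 2018.

October 14, 2018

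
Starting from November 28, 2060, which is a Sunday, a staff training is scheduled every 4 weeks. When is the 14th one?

The 14th occurrence is 13 intervals after the first: 13 × 28 = 364 days after November 28, 2060.
November has 30 days — 2 days to the end of November leaves 362.
December has 31 days (331 left).
January has 31 days (300 left).
February has 28 days (272 left).
March has 31 days (241 left).
April has 30 days (211 left).
May has 31 days (180 left).
June has 30 days (150 left).
July has 31 days (119 left).
August has 31 days (88 left).
September has 30 days (58 left).
October has 31 days (27 left).
27 days into November → November 27, 2061.

November 27, 2061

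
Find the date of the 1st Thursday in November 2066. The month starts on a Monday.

November 2066 begins on a Monday, so the first Thursday is November 4 (3 days later).

2066-11-04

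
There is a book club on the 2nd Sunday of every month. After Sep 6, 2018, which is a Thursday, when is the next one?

Sep 2018 starts on a Saturday; its first Sunday is the 2nd, so the 2nd Sunday is the 9th — Sep 9, 2018.
Sep 9, 2018 is after Sep 6, 2018, so that is the next one.

Sep 9, 2018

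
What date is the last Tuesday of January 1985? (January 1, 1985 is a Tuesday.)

January 1985 begins on a Tuesday, so the first Tuesday is January 1.
January 1985 has 31 days. Adding weeks: 1, 8, 15, 22, 29 — the last one ≤ 31 is the 29th.

January 29, 1985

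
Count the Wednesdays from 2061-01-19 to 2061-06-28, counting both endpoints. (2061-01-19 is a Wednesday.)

23

2061-01-19 is a Wednesday; the first Wednesday on or after it is 2061-01-19.
From 2061-01-19 to 2061-06-28: 12 + 28 + 31 + 30 + 31 + 28 = 160 days (rest of January, February, March, April, May, June).
160 ÷ 7 = 22 full weeks with remainder 6, so 22 more Wednesdays after the first → 23.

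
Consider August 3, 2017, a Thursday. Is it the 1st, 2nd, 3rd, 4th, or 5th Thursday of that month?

Day 3 falls in week ⌈3/7⌉ of the month.
Days 1–7 hold the 1st Thursday, 8–14 the 2nd, 15–21 the 3rd, 22–28 the 4th, 29–31 the 5th.
3 is in the range for the 1st.

1st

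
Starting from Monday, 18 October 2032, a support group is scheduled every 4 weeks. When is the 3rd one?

13 December 2032

The 3rd occurrence is 2 intervals after the first: 2 × 28 = 56 days after 18 October 2032.
October has 31 days — 13 days to the end of October leaves 43.
November has 30 days (13 left).
13 days into December → 13 December 2032.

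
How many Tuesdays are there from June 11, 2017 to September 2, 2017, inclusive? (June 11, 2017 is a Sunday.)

12

June 11, 2017 is a Sunday; the first Tuesday on or after it is June 13, 2017 (2 days later).
From June 13, 2017 to September 2, 2017: 17 + 31 + 31 + 2 = 81 days (rest of June, July, August, September).
81 ÷ 7 = 11 full weeks with remainder 4, so 11 more Tuesdays after the first → 12.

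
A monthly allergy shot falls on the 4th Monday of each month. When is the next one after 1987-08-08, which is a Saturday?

August 1987 starts on a Saturday; its first Monday is the 3rd, so the 4th Monday is the 24th — 1987-08-24.
1987-08-24 is after 1987-08-08, so that is the next one.

1987-08-24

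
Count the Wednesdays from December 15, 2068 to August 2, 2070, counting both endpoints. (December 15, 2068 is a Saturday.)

85

December 15, 2068 is a Saturday; the first Wednesday on or after it is December 19, 2068 (4 days later).
From December 19, 2068 to August 2, 2070: 12 + 365 + 214 = 591 days (rest of 2068, 2069, to August 2, 2070 in 2070).
591 ÷ 7 = 84 full weeks with remainder 3, so 84 more Wednesdays after the first → 85.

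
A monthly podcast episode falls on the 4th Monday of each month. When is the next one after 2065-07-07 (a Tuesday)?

2065-07-27

July 2065 starts on a Wednesday; its first Monday is the 6th, so the 4th Monday is the 27th — 2065-07-27.
2065-07-27 is after 2065-07-07, so that is the next one.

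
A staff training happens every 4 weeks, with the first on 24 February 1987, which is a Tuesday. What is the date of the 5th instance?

16 June 1987

The 5th occurrence is 4 intervals after the first: 4 × 28 = 112 days after 24 February 1987.
February has 28 days — 4 days to the end of February leaves 108.
March has 31 days (77 left).
April has 30 days (47 left).
May has 31 days (16 left).
16 days into June → 16 June 1987.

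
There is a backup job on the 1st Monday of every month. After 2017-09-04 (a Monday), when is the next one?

2017-10-02

September 2017 starts on a Friday, so its 1st Monday is 2017-09-04 (3 days in).
That is not after 2017-09-04, so look at October 2017.
October 2017 starts on a Sunday, so its 1st Monday is 2017-10-02 (1 day in).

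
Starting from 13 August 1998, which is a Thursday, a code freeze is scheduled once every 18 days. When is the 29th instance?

30 December 1999

The 29th occurrence is 28 intervals after the first: 28 × 18 = 504 days after 13 August 1998.
August has 31 days — 18 days to the end of August leaves 486.
From end of August to end of 1998 is 122 days (364 left).
January has 31 days (333 left).
February has 28 days (305 left).
March has 31 days (274 left).
April has 30 days (244 left).
May has 31 days (213 left).
June has 30 days (183 left).
July has 31 days (152 left).
August has 31 days (121 left).
September has 30 days (91 left).
October has 31 days (60 left).
November has 30 days (30 left).
30 days into December → 30 December 1999.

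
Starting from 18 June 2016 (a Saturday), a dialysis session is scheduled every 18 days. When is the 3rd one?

24 July 2016

The 3rd occurrence is 2 intervals after the first: 2 × 18 = 36 days after 18 June 2016.
June has 30 days — 12 days to the end of June leaves 24.
24 days into July → 24 July 2016.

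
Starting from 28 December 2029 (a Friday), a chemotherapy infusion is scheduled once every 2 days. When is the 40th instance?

16 March 2030

The 40th occurrence is 39 intervals after the first: 39 × 2 = 78 days after 28 December 2029.
December has 31 days — 3 days to the end of December leaves 75.
January has 31 days (44 left).
February has 28 days (16 left).
16 days into March → 16 March 2030.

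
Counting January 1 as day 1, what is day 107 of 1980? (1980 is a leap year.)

January has 31 days (107 − 31 = 76 remain).
February has 29 days (76 − 29 = 47 remain).
March has 31 days (47 − 31 = 16 remain).
16 into April → April 16.

16 April 1980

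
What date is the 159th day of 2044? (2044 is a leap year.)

2044-06-07

January has 31 days (159 − 31 = 128 remain).
February has 29 days (128 − 29 = 99 remain).
March has 31 days (99 − 31 = 68 remain).
April has 30 days (68 − 30 = 38 remain).
May has 31 days (38 − 31 = 7 remain).
7 into June → June 7.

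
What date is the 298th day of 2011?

Jan has 31 days (298 − 31 = 267 remain).
Feb has 28 days (267 − 28 = 239 remain).
Mar has 31 days (239 − 31 = 208 remain).
Apr has 30 days (208 − 30 = 178 remain).
May has 31 days (178 − 31 = 147 remain).
Jun has 30 days (147 − 30 = 117 remain).
Jul has 31 days (117 − 31 = 86 remain).
Aug has 31 days (86 − 31 = 55 remain).
Sep has 30 days (55 − 30 = 25 remain).
25 into Oct → Oct 25.

Oct 25, 2011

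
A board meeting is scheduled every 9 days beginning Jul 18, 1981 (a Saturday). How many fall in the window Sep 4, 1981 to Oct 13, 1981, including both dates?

4

Occurrences land 9·i days after Jul 18, 1981 for i = 0, 1, 2, …
Sep 4, 1981 is 48 days after the start; 48 ÷ 9 = 5 remainder 3; since the remainder is 3, round up to i = 6. First occurrence in the window: #7 on Sep 10, 1981 (6×9 = 54 days in).
Oct 13, 1981 is 87 days after the start; 87 ÷ 9 = 9 remainder 6. Last occurrence in the window: #10 on Oct 7, 1981.
Occurrences #7 through #10: 4 in total.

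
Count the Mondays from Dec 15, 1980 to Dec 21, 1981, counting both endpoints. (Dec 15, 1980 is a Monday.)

54

Dec 15, 1980 is a Monday; the first Monday on or after it is Dec 15, 1980.
From Dec 15, 1980 to Dec 21, 1981: 16 + 355 = 371 days (rest of 1980, to Dec 21, 1981 in 1981).
371 ÷ 7 = 53 full weeks with remainder 0, so 53 more Mondays after the first → 54.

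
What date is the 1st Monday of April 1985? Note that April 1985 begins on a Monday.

1985-04-01

April 1985 begins on a Monday, so the first Monday is April 1.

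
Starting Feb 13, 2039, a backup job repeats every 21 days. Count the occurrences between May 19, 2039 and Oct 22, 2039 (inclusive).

7

Occurrences land 21·i days after Feb 13, 2039 for i = 0, 1, 2, …
May 19, 2039 is 95 days after the start; 95 ÷ 21 = 4 remainder 11; since the remainder is 11, round up to i = 5. First occurrence in the window: #6 on May 29, 2039 (5×21 = 105 days in).
Oct 22, 2039 is 251 days after the start; 251 ÷ 21 = 11 remainder 20. Last occurrence in the window: #12 on Oct 2, 2039.
Occurrences #6 through #12: 7 in total.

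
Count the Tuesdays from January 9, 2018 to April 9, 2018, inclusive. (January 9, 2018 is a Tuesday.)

January 9, 2018 is a Tuesday; the first Tuesday on or after it is January 9, 2018.
From January 9, 2018 to April 9, 2018: 22 + 28 + 31 + 9 = 90 days (rest of January, February, March, April).
90 ÷ 7 = 12 full weeks with remainder 6, so 12 more Tuesdays after the first → 13.

13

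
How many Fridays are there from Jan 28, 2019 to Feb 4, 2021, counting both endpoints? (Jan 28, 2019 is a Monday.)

105

Jan 28, 2019 is a Monday; the first Friday on or after it is Feb 1, 2019 (4 days later).
From Feb 1, 2019 to Feb 4, 2021: 333 + 366 + 35 = 734 days (rest of 2019, 2020, to Feb 4, 2021 in 2021).
734 ÷ 7 = 104 full weeks with remainder 6, so 104 more Fridays after the first → 105.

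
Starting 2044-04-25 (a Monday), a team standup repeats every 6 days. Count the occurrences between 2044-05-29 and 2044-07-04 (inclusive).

Occurrences land 6·i days after 2044-04-25 for i = 0, 1, 2, …
2044-05-29 is 34 days after the start; 34 ÷ 6 = 5 remainder 4; since the remainder is 4, round up to i = 6. First occurrence in the window: #7 on 2044-05-31 (6×6 = 36 days in).
2044-07-04 is 70 days after the start; 70 ÷ 6 = 11 remainder 4. Last occurrence in the window: #12 on 2044-06-30.
Occurrences #7 through #12: 6 in total.

6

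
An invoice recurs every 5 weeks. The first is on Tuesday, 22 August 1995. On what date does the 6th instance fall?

The 6th occurrence is 5 intervals after the first: 5 × 35 = 175 days after 22 August 1995.
August has 31 days — 9 days to the end of August leaves 166.
September has 30 days (136 left).
October has 31 days (105 left).
November has 30 days (75 left).
December has 31 days (44 left).
January has 31 days (13 left).
13 days into February → 13 February 1996.

13 February 1996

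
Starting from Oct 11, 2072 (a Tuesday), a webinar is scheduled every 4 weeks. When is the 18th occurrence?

The 18th occurrence is 17 intervals after the first: 17 × 28 = 476 days after Oct 11, 2072.
Oct has 31 days — 20 days to the end of Oct leaves 456.
From end of Oct to end of 2072 is 61 days (395 left).
2073 has 365 days (30 left).
30 days into Jan → Jan 30, 2074.

Jan 30, 2074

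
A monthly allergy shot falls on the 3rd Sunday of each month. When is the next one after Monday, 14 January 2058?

January 2058 starts on a Tuesday; its first Sunday is the 6th, so the 3rd Sunday is the 20th — 20 January 2058.
20 January 2058 is after 14 January 2058, so that is the next one.

20 January 2058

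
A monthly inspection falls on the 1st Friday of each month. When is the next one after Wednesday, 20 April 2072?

April 2072 starts on a Friday, so its 1st Friday is 1 April 2072.
That is not after 20 April 2072, so look at May 2072.
May 2072 starts on a Sunday, so its 1st Friday is 6 May 2072 (5 days in).

6 May 2072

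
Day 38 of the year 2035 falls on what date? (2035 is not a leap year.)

January has 31 days (38 − 31 = 7 remain).
7 into February → February 7.

2035-02-07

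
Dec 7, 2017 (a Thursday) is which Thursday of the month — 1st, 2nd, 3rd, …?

1st

Day 7 falls in week ⌈7/7⌉ of the month.
Days 1–7 hold the 1st Thursday, 8–14 the 2nd, 15–21 the 3rd, 22–28 the 4th, 29–31 the 5th.
7 is in the range for the 1st.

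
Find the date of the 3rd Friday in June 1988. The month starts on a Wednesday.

June 1988 begins on a Wednesday, so the first Friday is June 3 (2 days later).
The 3rd Friday is 2 weeks later: 3 + 14 = 17.

June 17, 1988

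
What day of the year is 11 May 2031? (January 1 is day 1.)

131

Days in months before May: 31 + 28 + 31 + 30 = 120.
Plus 11 days into May → day 131.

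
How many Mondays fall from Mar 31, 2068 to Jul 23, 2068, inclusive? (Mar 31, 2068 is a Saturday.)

Mar 31, 2068 is a Saturday; the first Monday on or after it is Apr 2, 2068 (2 days later).
From Apr 2, 2068 to Jul 23, 2068: 28 + 31 + 30 + 23 = 112 days (rest of Apr, May, Jun, Jul).
112 ÷ 7 = 16 full weeks with remainder 0, so 16 more Mondays after the first → 17.

17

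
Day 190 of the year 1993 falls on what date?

July 9, 1993

January has 31 days (190 − 31 = 159 remain).
February has 28 days (159 − 28 = 131 remain).
March has 31 days (131 − 31 = 100 remain).
April has 30 days (100 − 30 = 70 remain).
May has 31 days (70 − 31 = 39 remain).
June has 30 days (39 − 30 = 9 remain).
9 into July → July 9.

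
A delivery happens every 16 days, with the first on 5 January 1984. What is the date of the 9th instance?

12 May 1984

The 9th occurrence is 8 intervals after the first: 8 × 16 = 128 days after 5 January 1984.
January has 31 days — 26 days to the end of January leaves 102.
February has 29 days (73 left).
March has 31 days (42 left).
April has 30 days (12 left).
12 days into May → 12 May 1984.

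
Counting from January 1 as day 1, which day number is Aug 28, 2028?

241

Days in months before Aug: 31 + 29 + 31 + 30 + 31 + 30 + 31 = 213.
Plus 28 days into Aug → day 241.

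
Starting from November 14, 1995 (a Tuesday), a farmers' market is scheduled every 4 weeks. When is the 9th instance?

The 9th occurrence is 8 intervals after the first: 8 × 28 = 224 days after November 14, 1995.
November has 30 days — 16 days to the end of November leaves 208.
December has 31 days (177 left).
January has 31 days (146 left).
February has 29 days (117 left).
March has 31 days (86 left).
April has 30 days (56 left).
May has 31 days (25 left).
25 days into June → June 25, 1996.

June 25, 1996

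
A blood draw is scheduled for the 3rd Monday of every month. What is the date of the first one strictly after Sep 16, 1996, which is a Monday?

Oct 21, 1996

Sep 1996 starts on a Sunday; its first Monday is the 2nd, so the 3rd Monday is the 16th — Sep 16, 1996.
That is not after Sep 16, 1996, so look at Oct 1996.
Oct 1996 starts on a Tuesday; its first Monday is the 7th, so the 3rd Monday is the 21st — Oct 21, 1996.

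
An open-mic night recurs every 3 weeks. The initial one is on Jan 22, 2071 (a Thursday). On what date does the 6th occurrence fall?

The 6th occurrence is 5 intervals after the first: 5 × 21 = 105 days after Jan 22, 2071.
Jan has 31 days — 9 days to the end of Jan leaves 96.
Feb has 28 days (68 left).
Mar has 31 days (37 left).
Apr has 30 days (7 left).
7 days into May → May 7, 2071.

May 7, 2071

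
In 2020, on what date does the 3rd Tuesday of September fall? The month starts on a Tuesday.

2020-09-15

September 2020 begins on a Tuesday, so the first Tuesday is September 1.
The 3rd Tuesday is 2 weeks later: 1 + 14 = 15.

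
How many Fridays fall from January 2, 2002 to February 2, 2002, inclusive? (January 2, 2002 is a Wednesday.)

January 2, 2002 is a Wednesday; the first Friday on or after it is January 4, 2002 (2 days later).
From January 4, 2002 to February 2, 2002: 27 + 2 = 29 days (rest of January, February).
29 ÷ 7 = 4 full weeks with remainder 1, so 4 more Fridays after the first → 5.

5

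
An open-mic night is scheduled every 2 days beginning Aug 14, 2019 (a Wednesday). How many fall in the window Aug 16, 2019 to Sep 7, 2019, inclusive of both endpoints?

Occurrences land 2·i days after Aug 14, 2019 for i = 0, 1, 2, …
Aug 16, 2019 is 2 days after the start; 2 ÷ 2 = 1 remainder 0. First occurrence in the window: #2 on Aug 16, 2019 (1×2 = 2 days in).
Sep 7, 2019 is 24 days after the start; 24 ÷ 2 = 12 remainder 0. Last occurrence in the window: #13 on Sep 7, 2019.
Occurrences #2 through #13: 12 in total.

12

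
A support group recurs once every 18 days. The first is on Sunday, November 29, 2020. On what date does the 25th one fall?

The 25th occurrence is 24 intervals after the first: 24 × 18 = 432 days after November 29, 2020.
November has 30 days — 1 day to the end of November leaves 431.
From end of November to end of 2020 is 31 days (400 left).
2021 has 365 days (35 left).
January has 31 days (4 left).
4 days into February → February 4, 2022.

February 4, 2022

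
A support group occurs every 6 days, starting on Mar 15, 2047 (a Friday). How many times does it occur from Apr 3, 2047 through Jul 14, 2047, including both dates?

17

Occurrences land 6·i days after Mar 15, 2047 for i = 0, 1, 2, …
Apr 3, 2047 is 19 days after the start; 19 ÷ 6 = 3 remainder 1; since the remainder is 1, round up to i = 4. First occurrence in the window: #5 on Apr 8, 2047 (4×6 = 24 days in).
Jul 14, 2047 is 121 days after the start; 121 ÷ 6 = 20 remainder 1. Last occurrence in the window: #21 on Jul 13, 2047.
Occurrences #5 through #21: 17 in total.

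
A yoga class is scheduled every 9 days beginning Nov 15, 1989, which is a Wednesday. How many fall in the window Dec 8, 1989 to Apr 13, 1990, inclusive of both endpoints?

14

Occurrences land 9·i days after Nov 15, 1989 for i = 0, 1, 2, …
Dec 8, 1989 is 23 days after the start; 23 ÷ 9 = 2 remainder 5; since the remainder is 5, round up to i = 3. First occurrence in the window: #4 on Dec 12, 1989 (3×9 = 27 days in).
Apr 13, 1990 is 149 days after the start; 149 ÷ 9 = 16 remainder 5. Last occurrence in the window: #17 on Apr 8, 1990.
Occurrences #4 through #17: 14 in total.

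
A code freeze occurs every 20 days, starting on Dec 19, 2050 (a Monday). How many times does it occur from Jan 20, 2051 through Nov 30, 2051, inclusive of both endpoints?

Occurrences land 20·i days after Dec 19, 2050 for i = 0, 1, 2, …
Jan 20, 2051 is 32 days after the start; 32 ÷ 20 = 1 remainder 12; since the remainder is 12, round up to i = 2. First occurrence in the window: #3 on Jan 28, 2051 (2×20 = 40 days in).
Nov 30, 2051 is 346 days after the start; 346 ÷ 20 = 17 remainder 6. Last occurrence in the window: #18 on Nov 24, 2051.
Occurrences #3 through #18: 16 in total.

16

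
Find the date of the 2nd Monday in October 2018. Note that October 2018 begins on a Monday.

October 2018 begins on a Monday, so the first Monday is October 1.
The 2nd Monday is 1 weeks later: 1 + 7 = 8.

October 8, 2018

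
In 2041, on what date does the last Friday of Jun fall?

Jun 2041 begins on a Saturday, so the first Friday is Jun 7 (6 days later).
Jun 2041 has 30 days. Adding weeks: 7, 14, 21, 28 — the last one ≤ 30 is the 28th.

Jun 28, 2041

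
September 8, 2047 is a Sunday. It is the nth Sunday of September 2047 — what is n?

2nd

Day 8 falls in week ⌈8/7⌉ of the month.
Days 1–7 hold the 1st Sunday, 8–14 the 2nd, 15–21 the 3rd, 22–28 the 4th, 29–31 the 5th.
8 is in the range for the 2nd.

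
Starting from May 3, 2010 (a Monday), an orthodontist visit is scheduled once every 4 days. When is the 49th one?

November 11, 2010

The 49th occurrence is 48 intervals after the first: 48 × 4 = 192 days after May 3, 2010.
May has 31 days — 28 days to the end of May leaves 164.
June has 30 days (134 left).
July has 31 days (103 left).
August has 31 days (72 left).
September has 30 days (42 left).
October has 31 days (11 left).
11 days into November → November 11, 2010.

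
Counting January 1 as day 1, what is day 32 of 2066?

2066-02-01

January has 31 days (32 − 31 = 1 remain).
1 into February → February 1.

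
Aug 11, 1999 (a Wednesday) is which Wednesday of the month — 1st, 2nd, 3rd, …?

2nd

Day 11 falls in week ⌈11/7⌉ of the month.
Days 1–7 hold the 1st Wednesday, 8–14 the 2nd, 15–21 the 3rd, 22–28 the 4th, 29–31 the 5th.
11 is in the range for the 2nd.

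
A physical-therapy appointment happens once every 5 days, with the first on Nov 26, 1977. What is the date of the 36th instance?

The 36th occurrence is 35 intervals after the first: 35 × 5 = 175 days after Nov 26, 1977.
Nov has 30 days — 4 days to the end of Nov leaves 171.
Dec has 31 days (140 left).
Jan has 31 days (109 left).
Feb has 28 days (81 left).
Mar has 31 days (50 left).
Apr has 30 days (20 left).
20 days into May → May 20, 1978.

May 20, 1978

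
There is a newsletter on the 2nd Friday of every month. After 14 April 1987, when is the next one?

April 1987 starts on a Wednesday; its first Friday is the 3rd, so the 2nd Friday is the 10th — 10 April 1987.
That is not after 14 April 1987, so look at May 1987.
May 1987 starts on a Friday; its first Friday is the 1st, so the 2nd Friday is the 8th — 8 May 1987.

8 May 1987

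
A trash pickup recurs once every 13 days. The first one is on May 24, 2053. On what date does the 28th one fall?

The 28th occurrence is 27 intervals after the first: 27 × 13 = 351 days after May 24, 2053.
May has 31 days — 7 days to the end of May leaves 344.
Jun has 30 days (314 left).
Jul has 31 days (283 left).
Aug has 31 days (252 left).
Sep has 30 days (222 left).
Oct has 31 days (191 left).
Nov has 30 days (161 left).
Dec has 31 days (130 left).
Jan has 31 days (99 left).
Feb has 28 days (71 left).
Mar has 31 days (40 left).
Apr has 30 days (10 left).
10 days into May → May 10, 2054.

May 10, 2054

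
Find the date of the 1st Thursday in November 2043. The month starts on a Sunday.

November 2043 begins on a Sunday, so the first Thursday is November 5 (4 days later).

November 5, 2043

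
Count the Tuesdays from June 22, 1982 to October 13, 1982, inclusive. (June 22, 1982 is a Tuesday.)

June 22, 1982 is a Tuesday; the first Tuesday on or after it is June 22, 1982.
From June 22, 1982 to October 13, 1982: 8 + 31 + 31 + 30 + 13 = 113 days (rest of June, July, August, September, October).
113 ÷ 7 = 16 full weeks with remainder 1, so 16 more Tuesdays after the first → 17.

17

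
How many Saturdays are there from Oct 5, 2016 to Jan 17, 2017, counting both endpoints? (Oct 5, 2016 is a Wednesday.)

Oct 5, 2016 is a Wednesday; the first Saturday on or after it is Oct 8, 2016 (3 days later).
From Oct 8, 2016 to Jan 17, 2017: 23 + 30 + 31 + 17 = 101 days (rest of Oct, Nov, Dec, Jan).
101 ÷ 7 = 14 full weeks with remainder 3, so 14 more Saturdays after the first → 15.

15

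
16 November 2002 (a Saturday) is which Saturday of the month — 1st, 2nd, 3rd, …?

Day 16 falls in week ⌈16/7⌉ of the month.
Days 1–7 hold the 1st Saturday, 8–14 the 2nd, 15–21 the 3rd, 22–28 the 4th, 29–31 the 5th.
16 is in the range for the 3rd.

3rd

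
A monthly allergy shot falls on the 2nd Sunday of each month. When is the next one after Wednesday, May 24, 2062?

May 2062 starts on a Monday; its first Sunday is the 7th, so the 2nd Sunday is the 14th — May 14, 2062.
That is not after May 24, 2062, so look at Jun 2062.
Jun 2062 starts on a Thursday; its first Sunday is the 4th, so the 2nd Sunday is the 11th — Jun 11, 2062.

Jun 11, 2062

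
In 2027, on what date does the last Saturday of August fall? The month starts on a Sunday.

August 2027 begins on a Sunday, so the first Saturday is August 7 (6 days later).
August 2027 has 31 days. Adding weeks: 7, 14, 21, 28 — the last one ≤ 31 is the 28th.

28 August 2027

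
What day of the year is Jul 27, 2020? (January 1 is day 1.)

Days in months before Jul: 31 + 29 + 31 + 30 + 31 + 30 = 182.
Plus 27 days into Jul → day 209.

209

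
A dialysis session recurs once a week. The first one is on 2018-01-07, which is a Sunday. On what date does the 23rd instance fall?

2018-06-10

The 23rd occurrence is 22 intervals after the first: 22 × 7 = 154 days after 2018-01-07.
January has 31 days — 24 days to the end of January leaves 130.
February has 28 days (102 left).
March has 31 days (71 left).
April has 30 days (41 left).
May has 31 days (10 left).
10 days into June → 2018-06-10.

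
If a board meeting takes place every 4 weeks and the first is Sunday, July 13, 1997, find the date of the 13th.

The 13th occurrence is 12 intervals after the first: 12 × 28 = 336 days after July 13, 1997.
July has 31 days — 18 days to the end of July leaves 318.
August has 31 days (287 left).
September has 30 days (257 left).
October has 31 days (226 left).
November has 30 days (196 left).
December has 31 days (165 left).
January has 31 days (134 left).
February has 28 days (106 left).
March has 31 days (75 left).
April has 30 days (45 left).
May has 31 days (14 left).
14 days into June → June 14, 1998.

June 14, 1998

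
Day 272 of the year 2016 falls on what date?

September 28, 2016

January has 31 days (272 − 31 = 241 remain).
February has 29 days (241 − 29 = 212 remain).
March has 31 days (212 − 31 = 181 remain).
April has 30 days (181 − 30 = 151 remain).
May has 31 days (151 − 31 = 120 remain).
June has 30 days (120 − 30 = 90 remain).
July has 31 days (90 − 31 = 59 remain).
August has 31 days (59 − 31 = 28 remain).
28 into September → September 28.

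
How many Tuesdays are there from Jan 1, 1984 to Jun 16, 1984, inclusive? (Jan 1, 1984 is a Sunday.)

24

Jan 1, 1984 is a Sunday; the first Tuesday on or after it is Jan 3, 1984 (2 days later).
From Jan 3, 1984 to Jun 16, 1984: 28 + 29 + 31 + 30 + 31 + 16 = 165 days (rest of Jan, Feb, Mar, Apr, May, Jun).
165 ÷ 7 = 23 full weeks with remainder 4, so 23 more Tuesdays after the first → 24.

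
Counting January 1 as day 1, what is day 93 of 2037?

January has 31 days (93 − 31 = 62 remain).
February has 28 days (62 − 28 = 34 remain).
March has 31 days (34 − 31 = 3 remain).
3 into April → April 3.

April 3, 2037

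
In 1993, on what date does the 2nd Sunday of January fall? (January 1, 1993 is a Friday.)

January 1993 begins on a Friday, so the first Sunday is January 3 (2 days later).
The 2nd Sunday is 1 weeks later: 3 + 7 = 10.

1993-01-10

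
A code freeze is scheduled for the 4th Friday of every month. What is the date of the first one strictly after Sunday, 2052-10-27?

2052-11-22

October 2052 starts on a Tuesday; its first Friday is the 4th, so the 4th Friday is the 25th — 2052-10-25.
That is not after 2052-10-27, so look at November 2052.
November 2052 starts on a Friday; its first Friday is the 1st, so the 4th Friday is the 22nd — 2052-11-22.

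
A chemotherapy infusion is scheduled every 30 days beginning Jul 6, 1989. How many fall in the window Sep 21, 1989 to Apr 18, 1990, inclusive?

Occurrences land 30·i days after Jul 6, 1989 for i = 0, 1, 2, …
Sep 21, 1989 is 77 days after the start; 77 ÷ 30 = 2 remainder 17; since the remainder is 17, round up to i = 3. First occurrence in the window: #4 on Oct 4, 1989 (3×30 = 90 days in).
Apr 18, 1990 is 286 days after the start; 286 ÷ 30 = 9 remainder 16. Last occurrence in the window: #10 on Apr 2, 1990.
Occurrences #4 through #10: 7 in total.

7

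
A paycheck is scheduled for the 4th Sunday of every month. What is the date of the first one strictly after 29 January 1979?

25 February 1979

January 1979 starts on a Monday; its first Sunday is the 7th, so the 4th Sunday is the 28th — 28 January 1979.
That is not after 29 January 1979, so look at February 1979.
February 1979 starts on a Thursday; its first Sunday is the 4th, so the 4th Sunday is the 25th — 25 February 1979.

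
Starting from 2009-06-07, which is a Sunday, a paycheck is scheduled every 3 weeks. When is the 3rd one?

The 3rd occurrence is 2 intervals after the first: 2 × 21 = 42 days after 2009-06-07.
June has 30 days — 23 days to the end of June leaves 19.
19 days into July → 2009-07-19.

2009-07-19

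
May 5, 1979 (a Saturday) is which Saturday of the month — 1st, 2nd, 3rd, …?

Day 5 falls in week ⌈5/7⌉ of the month.
Days 1–7 hold the 1st Saturday, 8–14 the 2nd, 15–21 the 3rd, 22–28 the 4th, 29–31 the 5th.
5 is in the range for the 1st.

1st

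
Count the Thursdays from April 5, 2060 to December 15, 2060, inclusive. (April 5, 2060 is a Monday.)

36

April 5, 2060 is a Monday; the first Thursday on or after it is April 8, 2060 (3 days later).
From April 8, 2060 to December 15, 2060: 22 + 31 + 30 + 31 + 31 + 30 + 31 + 30 + 15 = 251 days (rest of April, May, June, July, August, September, October, November, December).
251 ÷ 7 = 35 full weeks with remainder 6, so 35 more Thursdays after the first → 36.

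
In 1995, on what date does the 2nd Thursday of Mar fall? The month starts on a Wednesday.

Mar 9, 1995

Mar 1995 begins on a Wednesday, so the first Thursday is Mar 2 (1 day later).
The 2nd Thursday is 1 weeks later: 2 + 7 = 9.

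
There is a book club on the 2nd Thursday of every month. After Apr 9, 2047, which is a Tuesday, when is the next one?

Apr 11, 2047

Apr 2047 starts on a Monday; its first Thursday is the 4th, so the 2nd Thursday is the 11th — Apr 11, 2047.
Apr 11, 2047 is after Apr 9, 2047, so that is the next one.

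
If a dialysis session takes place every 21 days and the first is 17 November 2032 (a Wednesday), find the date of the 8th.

13 April 2033

The 8th occurrence is 7 intervals after the first: 7 × 21 = 147 days after 17 November 2032.
November has 30 days — 13 days to the end of November leaves 134.
December has 31 days (103 left).
January has 31 days (72 left).
February has 28 days (44 left).
March has 31 days (13 left).
13 days into April → 13 April 2033.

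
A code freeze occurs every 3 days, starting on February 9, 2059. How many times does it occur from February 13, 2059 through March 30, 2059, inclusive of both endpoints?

15

Occurrences land 3·i days after February 9, 2059 for i = 0, 1, 2, …
February 13, 2059 is 4 days after the start; 4 ÷ 3 = 1 remainder 1; since the remainder is 1, round up to i = 2. First occurrence in the window: #3 on February 15, 2059 (2×3 = 6 days in).
March 30, 2059 is 49 days after the start; 49 ÷ 3 = 16 remainder 1. Last occurrence in the window: #17 on March 29, 2059.
Occurrences #3 through #17: 15 in total.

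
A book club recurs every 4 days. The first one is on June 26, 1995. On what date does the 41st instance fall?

The 41st occurrence is 40 intervals after the first: 40 × 4 = 160 days after June 26, 1995.
June has 30 days — 4 days to the end of June leaves 156.
July has 31 days (125 left).
August has 31 days (94 left).
September has 30 days (64 left).
October has 31 days (33 left).
November has 30 days (3 left).
3 days into December → December 3, 1995.

December 3, 1995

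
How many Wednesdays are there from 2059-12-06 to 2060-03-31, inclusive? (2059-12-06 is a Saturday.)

17

2059-12-06 is a Saturday; the first Wednesday on or after it is 2059-12-10 (4 days later).
From 2059-12-10 to 2060-03-31: 21 + 31 + 29 + 31 = 112 days (rest of December, January, February, March).
112 ÷ 7 = 16 full weeks with remainder 0, so 16 more Wednesdays after the first → 17.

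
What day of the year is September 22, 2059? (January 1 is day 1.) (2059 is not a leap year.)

Days in months before September: 31 + 28 + 31 + 30 + 31 + 30 + 31 + 31 = 243.
Plus 22 days into September → day 265.

265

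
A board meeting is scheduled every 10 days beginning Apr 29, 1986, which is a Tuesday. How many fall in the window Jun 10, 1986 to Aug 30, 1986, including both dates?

8

Occurrences land 10·i days after Apr 29, 1986 for i = 0, 1, 2, …
Jun 10, 1986 is 42 days after the start; 42 ÷ 10 = 4 remainder 2; since the remainder is 2, round up to i = 5. First occurrence in the window: #6 on Jun 18, 1986 (5×10 = 50 days in).
Aug 30, 1986 is 123 days after the start; 123 ÷ 10 = 12 remainder 3. Last occurrence in the window: #13 on Aug 27, 1986.
Occurrences #6 through #13: 8 in total.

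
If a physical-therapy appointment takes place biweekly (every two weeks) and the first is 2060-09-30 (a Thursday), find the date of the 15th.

2061-04-14

The 15th occurrence is 14 intervals after the first: 14 × 14 = 196 days after 2060-09-30.
September has 30 days — 0 days to the end of September leaves 196.
October has 31 days (165 left).
November has 30 days (135 left).
December has 31 days (104 left).
January has 31 days (73 left).
February has 28 days (45 left).
March has 31 days (14 left).
14 days into April → 2061-04-14.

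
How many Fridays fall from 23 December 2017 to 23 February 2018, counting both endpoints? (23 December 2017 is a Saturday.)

9

23 December 2017 is a Saturday; the first Friday on or after it is 29 December 2017 (6 days later).
From 29 December 2017 to 23 February 2018: 2 + 31 + 23 = 56 days (rest of December, January, February).
56 ÷ 7 = 8 full weeks with remainder 0, so 8 more Fridays after the first → 9.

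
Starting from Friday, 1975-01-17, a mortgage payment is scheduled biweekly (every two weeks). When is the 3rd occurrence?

1975-02-14

The 3rd occurrence is 2 intervals after the first: 2 × 14 = 28 days after 1975-01-17.
January has 31 days — 14 days to the end of January leaves 14.
14 days into February → 1975-02-14.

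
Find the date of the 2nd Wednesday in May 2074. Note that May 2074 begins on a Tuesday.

May 2074 begins on a Tuesday, so the first Wednesday is May 2 (1 day later).
The 2nd Wednesday is 1 weeks later: 2 + 7 = 9.

2074-05-09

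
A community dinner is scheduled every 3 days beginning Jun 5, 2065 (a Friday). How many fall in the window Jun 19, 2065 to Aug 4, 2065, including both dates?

16

Occurrences land 3·i days after Jun 5, 2065 for i = 0, 1, 2, …
Jun 19, 2065 is 14 days after the start; 14 ÷ 3 = 4 remainder 2; since the remainder is 2, round up to i = 5. First occurrence in the window: #6 on Jun 20, 2065 (5×3 = 15 days in).
Aug 4, 2065 is 60 days after the start; 60 ÷ 3 = 20 remainder 0. Last occurrence in the window: #21 on Aug 4, 2065.
Occurrences #6 through #21: 16 in total.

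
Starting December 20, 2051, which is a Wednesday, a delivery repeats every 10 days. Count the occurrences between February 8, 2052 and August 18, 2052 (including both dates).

Occurrences land 10·i days after December 20, 2051 for i = 0, 1, 2, …
February 8, 2052 is 50 days after the start; 50 ÷ 10 = 5 remainder 0. First occurrence in the window: #6 on February 8, 2052 (5×10 = 50 days in).
August 18, 2052 is 242 days after the start; 242 ÷ 10 = 24 remainder 2. Last occurrence in the window: #25 on August 16, 2052.
Occurrences #6 through #25: 20 in total.

20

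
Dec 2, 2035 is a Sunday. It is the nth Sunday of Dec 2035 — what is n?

Day 2 falls in week ⌈2/7⌉ of the month.
Days 1–7 hold the 1st Sunday, 8–14 the 2nd, 15–21 the 3rd, 22–28 the 4th, 29–31 the 5th.
2 is in the range for the 1st.

1st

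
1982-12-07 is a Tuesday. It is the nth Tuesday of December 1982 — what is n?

1st

Day 7 falls in week ⌈7/7⌉ of the month.
Days 1–7 hold the 1st Tuesday, 8–14 the 2nd, 15–21 the 3rd, 22–28 the 4th, 29–31 the 5th.
7 is in the range for the 1st.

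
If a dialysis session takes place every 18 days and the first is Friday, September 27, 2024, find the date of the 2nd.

October 15, 2024

The 2nd occurrence is 1 interval after the first: 1 × 18 = 18 days after September 27, 2024.
September has 30 days — 3 days to the end of September leaves 15.
15 days into October → October 15, 2024.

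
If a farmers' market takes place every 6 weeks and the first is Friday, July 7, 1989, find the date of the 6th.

February 2, 1990

The 6th occurrence is 5 intervals after the first: 5 × 42 = 210 days after July 7, 1989.
July has 31 days — 24 days to the end of July leaves 186.
August has 31 days (155 left).
September has 30 days (125 left).
October has 31 days (94 left).
November has 30 days (64 left).
December has 31 days (33 left).
January has 31 days (2 left).
2 days into February → February 2, 1990.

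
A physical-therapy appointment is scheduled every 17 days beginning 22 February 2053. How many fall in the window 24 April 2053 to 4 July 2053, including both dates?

Occurrences land 17·i days after 22 February 2053 for i = 0, 1, 2, …
24 April 2053 is 61 days after the start; 61 ÷ 17 = 3 remainder 10; since the remainder is 10, round up to i = 4. First occurrence in the window: #5 on 1 May 2053 (4×17 = 68 days in).
4 July 2053 is 132 days after the start; 132 ÷ 17 = 7 remainder 13. Last occurrence in the window: #8 on 21 June 2053.
Occurrences #5 through #8: 4 in total.

4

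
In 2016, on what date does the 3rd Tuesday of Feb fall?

Feb 2016 begins on a Monday, so the first Tuesday is Feb 2 (1 day later).
The 3rd Tuesday is 2 weeks later: 2 + 14 = 16.

Feb 16, 2016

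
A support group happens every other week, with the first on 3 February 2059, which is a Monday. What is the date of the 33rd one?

The 33rd occurrence is 32 intervals after the first: 32 × 14 = 448 days after 3 February 2059.
February has 28 days — 25 days to the end of February leaves 423.
From end of February to end of 2059 is 306 days (117 left).
January has 31 days (86 left).
February has 29 days (57 left).
March has 31 days (26 left).
26 days into April → 26 April 2060.

26 April 2060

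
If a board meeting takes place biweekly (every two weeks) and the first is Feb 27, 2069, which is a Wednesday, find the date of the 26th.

The 26th occurrence is 25 intervals after the first: 25 × 14 = 350 days after Feb 27, 2069.
Feb has 28 days — 1 day to the end of Feb leaves 349.
Mar has 31 days (318 left).
Apr has 30 days (288 left).
May has 31 days (257 left).
Jun has 30 days (227 left).
Jul has 31 days (196 left).
Aug has 31 days (165 left).
Sep has 30 days (135 left).
Oct has 31 days (104 left).
Nov has 30 days (74 left).
Dec has 31 days (43 left).
Jan has 31 days (12 left).
12 days into Feb → Feb 12, 2070.

Feb 12, 2070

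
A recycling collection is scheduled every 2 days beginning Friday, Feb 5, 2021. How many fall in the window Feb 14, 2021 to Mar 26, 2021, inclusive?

Occurrences land 2·i days after Feb 5, 2021 for i = 0, 1, 2, …
Feb 14, 2021 is 9 days after the start; 9 ÷ 2 = 4 remainder 1; since the remainder is 1, round up to i = 5. First occurrence in the window: #6 on Feb 15, 2021 (5×2 = 10 days in).
Mar 26, 2021 is 49 days after the start; 49 ÷ 2 = 24 remainder 1. Last occurrence in the window: #25 on Mar 25, 2021.
Occurrences #6 through #25: 20 in total.

20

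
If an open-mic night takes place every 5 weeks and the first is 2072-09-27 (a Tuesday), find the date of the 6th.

The 6th occurrence is 5 intervals after the first: 5 × 35 = 175 days after 2072-09-27.
September has 30 days — 3 days to the end of September leaves 172.
October has 31 days (141 left).
November has 30 days (111 left).
December has 31 days (80 left).
January has 31 days (49 left).
February has 28 days (21 left).
21 days into March → 2073-03-21.

2073-03-21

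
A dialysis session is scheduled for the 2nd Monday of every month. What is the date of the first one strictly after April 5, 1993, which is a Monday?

April 1993 starts on a Thursday; its first Monday is the 5th, so the 2nd Monday is the 12th — April 12, 1993.
April 12, 1993 is after April 5, 1993, so that is the next one.

April 12, 1993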